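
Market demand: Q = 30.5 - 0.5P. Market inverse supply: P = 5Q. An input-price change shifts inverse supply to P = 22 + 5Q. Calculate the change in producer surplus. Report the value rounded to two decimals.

Rewriting demand in inverse form: P = 61 - 2Q.
Initial equilibrium: Q_0 = 8.7143, P_0 = 43.5714; CS_0 = (1/2)(8.7143)(17.4286) = 75.9388, PS_0 = (1/2)(8.7143)(43.5714) = 189.8469.
New equilibrium: 61 - 2Q = 22 + 5Q gives Q_1 = 5.5714, P_1 = 49.8571; CS_1 = 31.0408, PS_1 = 77.602.
Change in producer surplus = 77.602 - 189.8469 = -112.2449.

-112.24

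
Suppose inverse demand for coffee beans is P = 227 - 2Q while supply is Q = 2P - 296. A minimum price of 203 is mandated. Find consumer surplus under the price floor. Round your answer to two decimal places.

144.00

Rewriting supply in inverse form: P = 148 + 0.5Q.
Free-market equilibrium: 227 - 2Q = 148 + 0.5Q gives Q* = 31.6, P* = 163.8.
At P = 203, buyers demand (227 - 203)/2 = 12 while sellers would supply more, so the quantity traded is 12 at price 203.
CS is the triangle under demand above 203: (1/2)(12)(227 - 203) = 144.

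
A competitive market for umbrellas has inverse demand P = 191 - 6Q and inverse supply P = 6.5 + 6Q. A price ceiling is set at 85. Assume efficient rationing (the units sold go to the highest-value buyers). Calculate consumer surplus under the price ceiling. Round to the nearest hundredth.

Free-market equilibrium: 191 - 6Q = 6.5 + 6Q gives Q* = 15.375, P* = 98.75.
At the ceiling price 85, quantity supplied is (85 - 6.5)/6 = 13.0833; supply is the short side, so Q = 13.0833 trades at P = 85.
The demand price at Q = 13.0833 is 112.5. CS is the trapezoid between demand and 85 over [0, 13.0833]: (1/2)[(191 - 85) + (112.5 - 85)](13.0833) = 873.3125.

873.31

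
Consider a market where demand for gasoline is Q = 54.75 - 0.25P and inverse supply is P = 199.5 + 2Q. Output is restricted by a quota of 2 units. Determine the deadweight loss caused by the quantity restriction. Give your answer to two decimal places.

4.69

Rewriting demand in inverse form: P = 219 - 4Q.
Without the quota, 219 - 4Q = 199.5 + 2Q gives Q* = 3.25.
At Q = 2 the demand price is 219 - 4(2) = 211 and the supply price is 199.5 + 2(2) = 203.5.
DWL = (1/2)(gap between curves at 2) x (Q* - 2) = (1/2)(7.5)(1.25) = 4.6875.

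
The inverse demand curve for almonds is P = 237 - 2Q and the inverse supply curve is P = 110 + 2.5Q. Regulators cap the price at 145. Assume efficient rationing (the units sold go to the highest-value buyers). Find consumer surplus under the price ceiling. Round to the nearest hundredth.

Without the control, 237 - 2Q = 110 + 2.5Q so Q* = 28.2222 and P* = 180.5556.
At the ceiling price 145, quantity supplied is (145 - 110)/2.5 = 14; supply is the short side, so Q = 14 trades at P = 145.
The demand price at Q = 14 is 209. CS is the trapezoid between demand and 145 over [0, 14]: (1/2)[(237 - 145) + (209 - 145)](14) = 1092.

1092.00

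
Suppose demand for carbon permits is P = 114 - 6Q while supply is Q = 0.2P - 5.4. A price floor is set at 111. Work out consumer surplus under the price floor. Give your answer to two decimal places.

0.75

Rewriting supply in inverse form: P = 27 + 5Q.
Without the control, 114 - 6Q = 27 + 5Q so Q* = 7.9091 and P* = 66.5455.
At P = 111, buyers demand (114 - 111)/6 = 0.5 while sellers would supply more, so the quantity traded is 0.5 at price 111.
CS is the triangle under demand above 111: (1/2)(0.5)(114 - 111) = 0.75.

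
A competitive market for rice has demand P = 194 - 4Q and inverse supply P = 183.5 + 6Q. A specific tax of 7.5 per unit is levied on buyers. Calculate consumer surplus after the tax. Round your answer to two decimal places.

Without the tax, 194 - 4Q = 183.5 + 6Q so Q* = 1.05 and P* = 189.8.
A tax on buyers shifts demand down by 7.5: (194 - 7.5) - 4Q = 183.5 + 6Q, so Q_t = 0.3. Buyers pay P_b = 192.8; sellers receive P_s = P_b - 7.5 = 185.3.
CS = (1/2)(Q_t)(194 - P_b) = (1/2)(0.3)(1.2) = 0.18.

0.18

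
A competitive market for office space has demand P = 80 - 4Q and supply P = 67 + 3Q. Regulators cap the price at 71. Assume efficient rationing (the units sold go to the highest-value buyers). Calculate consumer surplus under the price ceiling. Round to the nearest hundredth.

8.44

Free-market equilibrium: 80 - 4Q = 67 + 3Q gives Q* = 1.8571, P* = 72.5714.
At the ceiling price 71, quantity supplied is (71 - 67)/3 = 1.3333; supply is the short side, so Q = 1.3333 trades at P = 71.
The demand price at Q = 1.3333 is 74.6667. CS is the trapezoid between demand and 71 over [0, 1.3333]: (1/2)[(80 - 71) + (74.6667 - 71)](1.3333) = 8.4444.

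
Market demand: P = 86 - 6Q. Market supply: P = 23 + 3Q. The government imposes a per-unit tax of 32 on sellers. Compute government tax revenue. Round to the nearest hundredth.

110.22

Pre-tax equilibrium: 86 - 6Q = 23 + 3Q gives Q* = 7, P* = 44.
With the tax, sellers need 32 more per unit: 86 - 6Q = 23 + 3Q + 32, so Q_t = 3.4444. Buyers pay P_b = 65.3333; sellers receive P_s = P_b - 32 = 33.3333.
Tax revenue = t x Q_t = 32 x 3.4444 = 110.2222.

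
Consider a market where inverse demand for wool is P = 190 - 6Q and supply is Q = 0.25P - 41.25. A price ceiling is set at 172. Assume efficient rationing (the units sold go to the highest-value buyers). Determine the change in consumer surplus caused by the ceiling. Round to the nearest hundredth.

3.56

Rewriting supply in inverse form: P = 165 + 4Q.
Free-market equilibrium: 190 - 6Q = 165 + 4Q gives Q* = 2.5, P* = 175.
At P = 172, sellers supply (172 - 165)/4 = 1.75 while buyers want more, so the quantity traded is 1.75 at price 172.
CS goes from (1/2)(2.5)(15) = 18.75 to 22.3125 (computed as (190 - 172)(1.75) - (1/2)(6)(1.75)^2), a change of 3.5625.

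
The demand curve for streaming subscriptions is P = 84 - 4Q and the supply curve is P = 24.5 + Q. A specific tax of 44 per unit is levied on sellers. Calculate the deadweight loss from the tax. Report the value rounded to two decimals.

Without the tax, 84 - 4Q = 24.5 + Q so Q* = 11.9 and P* = 36.4.
A tax on sellers shifts supply up by 44: 84 - 4Q = 24.5 + Q + 44, so Q_t = 3.1. Buyers pay P_b = 71.6; sellers receive P_s = P_b - 44 = 27.6.
Deadweight loss is the triangle between the curves from Q_t to Q*: (1/2)(11.9 - 3.1)(44) = 193.6.

193.60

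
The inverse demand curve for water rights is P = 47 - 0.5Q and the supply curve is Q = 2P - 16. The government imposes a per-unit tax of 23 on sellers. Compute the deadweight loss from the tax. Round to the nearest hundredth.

Rewriting supply in inverse form: P = 8 + 0.5Q.
Without the tax, 47 - 0.5Q = 8 + 0.5Q so Q* = 39 and P* = 27.5.
A tax on sellers shifts supply up by 23: 47 - 0.5Q = 8 + 0.5Q + 23, so Q_t = 16. Buyers pay P_b = 39; sellers receive P_s = P_b - 23 = 16.
The welfare triangle lost has base Q* - Q_t = 23 and height t = 23, so DWL = (1/2)(23)(23) = 264.5.

264.50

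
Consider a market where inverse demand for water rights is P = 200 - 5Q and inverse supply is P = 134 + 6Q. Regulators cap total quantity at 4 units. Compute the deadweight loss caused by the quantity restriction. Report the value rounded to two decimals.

22.00

Without the quota, 200 - 5Q = 134 + 6Q gives Q* = 6.
At Q = 4 the demand price is 200 - 5(4) = 180 and the supply price is 134 + 6(4) = 158.
Deadweight loss is the triangle between the curves from 4 to 6: (1/2)(180 - 158)(6 - 4) = 22.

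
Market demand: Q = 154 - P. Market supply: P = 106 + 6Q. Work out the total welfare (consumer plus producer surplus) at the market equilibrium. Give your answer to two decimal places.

Rewriting demand in inverse form: P = 154 - Q.
Equilibrium: 154 - Q = 106 + 6Q, so Q* = 6.8571 and P* = 147.1429.
Total surplus is the full triangle between the curves from 0 to Q*: (1/2)(6.8571)(154 - 106) = 164.5714.

164.57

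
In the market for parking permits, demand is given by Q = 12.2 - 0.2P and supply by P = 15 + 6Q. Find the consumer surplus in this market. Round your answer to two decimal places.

43.72

Rewriting demand in inverse form: P = 61 - 5Q.
Set 61 - 5Q = 15 + 6Q, which gives 46 = 11Q, so Q* = 4.1818 and P* = 61 - 5(4.1818) = 40.0909.
Consumer surplus is the triangle under demand above P*: (1/2)(4.1818)(61 - 40.0909) = (1/2)(4.1818)(20.9091) = 43.719.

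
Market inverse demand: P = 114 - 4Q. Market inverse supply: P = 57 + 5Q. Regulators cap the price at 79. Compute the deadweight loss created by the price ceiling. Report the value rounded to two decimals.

Free-market equilibrium: 114 - 4Q = 57 + 5Q gives Q* = 6.3333, P* = 88.6667.
At the ceiling price 79, quantity supplied is (79 - 57)/5 = 4.4; supply is the short side, so Q = 4.4 trades at P = 79.
At Q = 4.4 the demand price is 96.4 and the supply price is 79. Deadweight loss is the triangle between the curves from 4.4 to 6.3333: (1/2)(96.4 - 79)(6.3333 - 4.4) = 16.82.

16.82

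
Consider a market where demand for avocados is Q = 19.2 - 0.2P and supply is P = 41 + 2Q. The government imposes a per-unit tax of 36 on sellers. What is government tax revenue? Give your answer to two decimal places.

97.71

Rewriting demand in inverse form: P = 96 - 5Q.
Pre-tax equilibrium: 96 - 5Q = 41 + 2Q gives Q* = 7.8571, P* = 56.7143.
A tax on sellers shifts supply up by 36: 96 - 5Q = 41 + 2Q + 36, so Q_t = 2.7143. Buyers pay P_b = 82.4286; sellers receive P_s = P_b - 36 = 46.4286.
Revenue is the tax times quantity traded: 36 x 2.7143 = 97.7143.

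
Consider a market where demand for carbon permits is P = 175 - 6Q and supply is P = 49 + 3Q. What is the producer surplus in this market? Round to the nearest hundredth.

294.00

Equilibrium: 175 - 6Q = 49 + 3Q, so Q* = 14 and P* = 91.
The supply curve's price intercept is 49, so PS = (1/2)(Q*)(P* - 49) = (1/2)(14)(42) = 294.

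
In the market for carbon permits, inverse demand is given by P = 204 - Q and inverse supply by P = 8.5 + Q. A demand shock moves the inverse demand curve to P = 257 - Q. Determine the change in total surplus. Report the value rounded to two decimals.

Initial equilibrium: Q_0 = 97.75, P_0 = 106.25; CS_0 = (1/2)(97.75)(97.75) = 4777.5312, PS_0 = (1/2)(97.75)(97.75) = 4777.5312.
New equilibrium: 257 - Q = 8.5 + Q gives Q_1 = 124.25, P_1 = 132.75; CS_1 = 7719.0312, PS_1 = 7719.0312.
Change in total surplus = (7719.0312 + 7719.0312) - (4777.5312 + 4777.5312) = 5883.

5883.00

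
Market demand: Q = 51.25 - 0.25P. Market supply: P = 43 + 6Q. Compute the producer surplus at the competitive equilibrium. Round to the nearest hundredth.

Rewriting demand in inverse form: P = 205 - 4Q.
Setting demand equal to supply, 162 = 10Q, so Q* = 16.2 and P* = 140.2.
The supply curve's price intercept is 43, so PS = (1/2)(Q*)(P* - 43) = (1/2)(16.2)(97.2) = 787.32.

787.32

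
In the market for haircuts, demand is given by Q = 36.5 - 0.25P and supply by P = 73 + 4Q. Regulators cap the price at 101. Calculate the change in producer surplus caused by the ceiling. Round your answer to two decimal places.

-68.53

Rewriting demand in inverse form: P = 146 - 4Q.
Free-market equilibrium: 146 - 4Q = 73 + 4Q gives Q* = 9.125, P* = 109.5.
At the ceiling price 101, quantity supplied is (101 - 73)/4 = 7; supply is the short side, so Q = 7 trades at P = 101.
PS goes from (1/2)(9.125)(36.5) = 166.5312 to 98 (computed as (101 - 73)(7) - (1/2)(4)(7)^2), a change of -68.5312.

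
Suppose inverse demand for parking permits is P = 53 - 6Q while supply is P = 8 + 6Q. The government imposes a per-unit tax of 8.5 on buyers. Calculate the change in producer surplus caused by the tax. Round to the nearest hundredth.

-14.43

Pre-tax equilibrium: 53 - 6Q = 8 + 6Q gives Q* = 3.75, P* = 30.5.
With the tax, buyers' net willingness to pay falls by 8.5: (53 - 8.5) - 6Q = 8 + 6Q, so Q_t = 3.0417. Buyers pay P_b = 34.75; sellers receive P_s = P_b - 8.5 = 26.25.
PS falls from (1/2)(3.75)(22.5) = 42.1875 to (1/2)(3.0417)(18.25) = 27.7552, a change of -14.4323.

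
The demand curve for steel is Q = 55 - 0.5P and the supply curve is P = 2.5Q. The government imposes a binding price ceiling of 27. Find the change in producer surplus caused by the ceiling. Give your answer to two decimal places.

Rewriting demand in inverse form: P = 110 - 2Q.
Without the control, 110 - 2Q = 2.5Q so Q* = 24.4444 and P* = 61.1111.
At P = 27, sellers supply (27 - 0)/2.5 = 10.8 while buyers want more, so the quantity traded is 10.8 at price 27.
PS goes from (1/2)(24.4444)(61.1111) = 746.9136 to 145.8 (computed as (27 - 0)(10.8) - (1/2)(2.5)(10.8)^2), a change of -601.1136.

-601.11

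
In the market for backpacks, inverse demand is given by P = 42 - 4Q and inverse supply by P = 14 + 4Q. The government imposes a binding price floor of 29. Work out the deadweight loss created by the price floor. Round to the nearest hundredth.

0.25

Free-market equilibrium: 42 - 4Q = 14 + 4Q gives Q* = 3.5, P* = 28.
At the floor price 29, quantity demanded is (42 - 29)/4 = 3.25; demand is the short side, so Q = 3.25 trades at P = 29.
The lost-trades triangle has base Q* - 3.25 = 0.25 and height equal to the gap between the curves at Q = 3.25, which is 29 - 27 = 2. DWL = (1/2)(0.25)(2) = 0.25.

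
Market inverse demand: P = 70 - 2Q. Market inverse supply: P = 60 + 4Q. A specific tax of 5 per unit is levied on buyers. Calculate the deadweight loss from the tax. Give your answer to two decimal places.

2.08

Pre-tax equilibrium: 70 - 2Q = 60 + 4Q gives Q* = 1.6667, P* = 66.6667.
A tax on buyers shifts demand down by 5: (70 - 5) - 2Q = 60 + 4Q, so Q_t = 0.8333. Buyers pay P_b = 68.3333; sellers receive P_s = P_b - 5 = 63.3333.
Deadweight loss is the triangle between the curves from Q_t to Q*: (1/2)(1.6667 - 0.8333)(5) = 2.0833.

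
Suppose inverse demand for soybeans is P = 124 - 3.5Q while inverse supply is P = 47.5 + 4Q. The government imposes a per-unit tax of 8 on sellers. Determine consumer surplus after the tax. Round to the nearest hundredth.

Pre-tax equilibrium: 124 - 3.5Q = 47.5 + 4Q gives Q* = 10.2, P* = 88.3.
With the tax, sellers need 8 more per unit: 124 - 3.5Q = 47.5 + 4Q + 8, so Q_t = 9.1333. Buyers pay P_b = 92.0333; sellers receive P_s = P_b - 8 = 84.0333.
CS = (1/2)(Q_t)(124 - P_b) = (1/2)(9.1333)(31.9667) = 145.9811.

145.98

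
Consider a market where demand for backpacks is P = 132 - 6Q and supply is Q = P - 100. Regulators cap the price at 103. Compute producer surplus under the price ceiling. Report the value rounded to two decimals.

4.50

Rewriting supply in inverse form: P = 100 + Q.
Free-market equilibrium: 132 - 6Q = 100 + Q gives Q* = 4.5714, P* = 104.5714.
At P = 103, sellers supply (103 - 100)/1 = 3 while buyers want more, so the quantity traded is 3 at price 103.
PS is the triangle above supply below 103: (1/2)(3)(103 - 100) = 4.5.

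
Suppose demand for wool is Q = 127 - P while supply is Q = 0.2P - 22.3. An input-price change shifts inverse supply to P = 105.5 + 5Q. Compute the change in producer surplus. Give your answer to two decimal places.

Rewriting demand in inverse form: P = 127 - Q.
Rewriting supply in inverse form: P = 111.5 + 5Q.
Initial equilibrium: Q_0 = 2.5833, P_0 = 124.4167; CS_0 = (1/2)(2.5833)(2.5833) = 3.3368, PS_0 = (1/2)(2.5833)(12.9167) = 16.684.
New equilibrium: 127 - Q = 105.5 + 5Q gives Q_1 = 3.5833, P_1 = 123.4167; CS_1 = 6.4201, PS_1 = 32.1007.
Change in producer surplus = 32.1007 - 16.684 = 15.4167.

15.42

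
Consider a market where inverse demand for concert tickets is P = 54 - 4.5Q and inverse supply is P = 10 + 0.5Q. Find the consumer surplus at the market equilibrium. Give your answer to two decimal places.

174.24

Setting demand equal to supply, 44 = 5Q, so Q* = 8.8 and P* = 14.4.
CS is the area between the demand curve and P* from 0 to Q*: (1/2)(8.8)(39.6) = 174.24.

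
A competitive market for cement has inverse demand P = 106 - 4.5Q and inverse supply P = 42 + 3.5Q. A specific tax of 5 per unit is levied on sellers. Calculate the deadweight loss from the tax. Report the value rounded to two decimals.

Without the tax, 106 - 4.5Q = 42 + 3.5Q so Q* = 8 and P* = 70.
A tax on sellers shifts supply up by 5: 106 - 4.5Q = 42 + 3.5Q + 5, so Q_t = 7.375. Buyers pay P_b = 72.8125; sellers receive P_s = P_b - 5 = 67.8125.
Deadweight loss is the triangle between the curves from Q_t to Q*: (1/2)(8 - 7.375)(5) = 1.5625.

1.56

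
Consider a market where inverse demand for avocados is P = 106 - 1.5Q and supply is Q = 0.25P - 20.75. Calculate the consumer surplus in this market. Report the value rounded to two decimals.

Rewriting supply in inverse form: P = 83 + 4Q.
Equilibrium: 106 - 1.5Q = 83 + 4Q, so Q* = 4.1818 and P* = 99.7273.
The demand choke price is 106, so CS = (1/2)(Q*)(106 - P*) = (1/2)(4.1818)(6.2727) = 13.1157.

13.12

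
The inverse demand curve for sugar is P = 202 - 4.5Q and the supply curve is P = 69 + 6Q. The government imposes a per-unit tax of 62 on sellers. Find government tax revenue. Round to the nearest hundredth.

419.24

Without the tax, 202 - 4.5Q = 69 + 6Q so Q* = 12.6667 and P* = 145.
A tax on sellers shifts supply up by 62: 202 - 4.5Q = 69 + 6Q + 62, so Q_t = 6.7619. Buyers pay P_b = 171.5714; sellers receive P_s = P_b - 62 = 109.5714.
Tax revenue = t x Q_t = 62 x 6.7619 = 419.2381.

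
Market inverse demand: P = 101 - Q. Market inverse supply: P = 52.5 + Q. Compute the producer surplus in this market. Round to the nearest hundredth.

294.03

Set 101 - Q = 52.5 + Q, which gives 48.5 = 2Q, so Q* = 24.25 and P* = 101 - (24.25) = 76.75.
Producer surplus is the triangle above supply below P*: (1/2)(24.25)(76.75 - 52.5) = (1/2)(24.25)(24.25) = 294.0312.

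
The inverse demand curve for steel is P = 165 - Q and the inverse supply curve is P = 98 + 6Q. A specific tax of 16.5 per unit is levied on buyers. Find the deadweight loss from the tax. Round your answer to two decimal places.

19.45

Without the tax, 165 - Q = 98 + 6Q so Q* = 9.5714 and P* = 155.4286.
A tax on buyers shifts demand down by 16.5: (165 - 16.5) - Q = 98 + 6Q, so Q_t = 7.2143. Buyers pay P_b = 157.7857; sellers receive P_s = P_b - 16.5 = 141.2857.
The welfare triangle lost has base Q* - Q_t = 2.3571 and height t = 16.5, so DWL = (1/2)(2.3571)(16.5) = 19.4464.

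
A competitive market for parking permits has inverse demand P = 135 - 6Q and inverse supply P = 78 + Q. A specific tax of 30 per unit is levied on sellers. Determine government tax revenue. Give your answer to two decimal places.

115.71

Without the tax, 135 - 6Q = 78 + Q so Q* = 8.1429 and P* = 86.1429.
With the tax, sellers need 30 more per unit: 135 - 6Q = 78 + Q + 30, so Q_t = 3.8571. Buyers pay P_b = 111.8571; sellers receive P_s = P_b - 30 = 81.8571.
Revenue is the tax times quantity traded: 30 x 3.8571 = 115.7143.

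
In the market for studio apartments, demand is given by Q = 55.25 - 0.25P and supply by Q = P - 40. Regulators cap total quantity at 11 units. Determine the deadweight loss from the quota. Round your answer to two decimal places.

Rewriting demand in inverse form: P = 221 - 4Q.
Rewriting supply in inverse form: P = 40 + Q.
Without the quota, 221 - 4Q = 40 + Q gives Q* = 36.2.
At Q = 11 the demand price is 221 - 4(11) = 177 and the supply price is 40 + (11) = 51.
DWL = (1/2)(gap between curves at 11) x (Q* - 11) = (1/2)(126)(25.2) = 1587.6.

1587.60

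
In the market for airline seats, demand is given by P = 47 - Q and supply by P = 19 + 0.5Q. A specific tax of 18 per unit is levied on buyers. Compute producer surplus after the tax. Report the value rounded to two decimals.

Pre-tax equilibrium: 47 - Q = 19 + 0.5Q gives Q* = 18.6667, P* = 28.3333.
A tax on buyers shifts demand down by 18: (47 - 18) - Q = 19 + 0.5Q, so Q_t = 6.6667. Buyers pay P_b = 40.3333; sellers receive P_s = P_b - 18 = 22.3333.
PS = (1/2)(Q_t)(P_s - 19) = (1/2)(6.6667)(3.3333) = 11.1111.

11.11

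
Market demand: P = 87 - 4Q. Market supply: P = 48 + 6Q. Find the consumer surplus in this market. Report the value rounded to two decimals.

30.42

Set 87 - 4Q = 48 + 6Q, which gives 39 = 10Q, so Q* = 3.9 and P* = 87 - 4(3.9) = 71.4.
CS is the area between the demand curve and P* from 0 to Q*: (1/2)(3.9)(15.6) = 30.42.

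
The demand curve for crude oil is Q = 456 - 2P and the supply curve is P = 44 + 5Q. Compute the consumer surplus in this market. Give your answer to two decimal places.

Rewriting demand in inverse form: P = 228 - 0.5Q.
Set 228 - 0.5Q = 44 + 5Q, which gives 184 = 5.5Q, so Q* = 33.4545 and P* = 228 - 0.5(33.4545) = 211.2727.
CS is the area between the demand curve and P* from 0 to Q*: (1/2)(33.4545)(16.7273) = 279.8017.

279.80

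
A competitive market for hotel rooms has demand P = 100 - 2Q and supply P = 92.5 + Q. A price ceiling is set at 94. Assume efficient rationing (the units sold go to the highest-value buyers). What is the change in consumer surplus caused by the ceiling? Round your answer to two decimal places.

0.50

Without the control, 100 - 2Q = 92.5 + Q so Q* = 2.5 and P* = 95.
At the ceiling price 94, quantity supplied is (94 - 92.5)/1 = 1.5; supply is the short side, so Q = 1.5 trades at P = 94.
CS goes from (1/2)(2.5)(5) = 6.25 to 6.75 (computed as (100 - 94)(1.5) - (1/2)(2)(1.5)^2), a change of 0.5.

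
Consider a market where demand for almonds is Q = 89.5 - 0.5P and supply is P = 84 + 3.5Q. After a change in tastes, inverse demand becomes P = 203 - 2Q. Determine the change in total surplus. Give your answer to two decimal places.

466.91

Rewriting demand in inverse form: P = 179 - 2Q.
Initial equilibrium: Q_0 = 17.2727, P_0 = 144.4545; CS_0 = (1/2)(17.2727)(34.5455) = 298.3471, PS_0 = (1/2)(17.2727)(60.4545) = 522.1074.
New equilibrium: 203 - 2Q = 84 + 3.5Q gives Q_1 = 21.6364, P_1 = 159.7273; CS_1 = 468.1322, PS_1 = 819.2314.
Change in total surplus = (468.1322 + 819.2314) - (298.3471 + 522.1074) = 466.9091.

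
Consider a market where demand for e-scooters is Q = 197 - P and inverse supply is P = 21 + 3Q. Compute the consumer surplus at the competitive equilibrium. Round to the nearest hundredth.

968.00

Rewriting demand in inverse form: P = 197 - Q.
Equilibrium: 197 - Q = 21 + 3Q, so Q* = 44 and P* = 153.
The demand choke price is 197, so CS = (1/2)(Q*)(197 - P*) = (1/2)(44)(44) = 968.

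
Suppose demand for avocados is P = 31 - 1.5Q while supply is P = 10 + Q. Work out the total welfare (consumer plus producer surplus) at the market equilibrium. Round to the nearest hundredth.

Equilibrium: 31 - 1.5Q = 10 + Q, so Q* = 8.4 and P* = 18.4.
Total surplus is the full triangle between the curves from 0 to Q*: (1/2)(8.4)(31 - 10) = 88.2.

88.20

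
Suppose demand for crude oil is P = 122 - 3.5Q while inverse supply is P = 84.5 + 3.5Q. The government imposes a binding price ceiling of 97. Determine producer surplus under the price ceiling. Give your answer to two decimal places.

22.32

Free-market equilibrium: 122 - 3.5Q = 84.5 + 3.5Q gives Q* = 5.3571, P* = 103.25.
At the ceiling price 97, quantity supplied is (97 - 84.5)/3.5 = 3.5714; supply is the short side, so Q = 3.5714 trades at P = 97.
PS is the triangle above supply below 97: (1/2)(3.5714)(97 - 84.5) = 22.3214.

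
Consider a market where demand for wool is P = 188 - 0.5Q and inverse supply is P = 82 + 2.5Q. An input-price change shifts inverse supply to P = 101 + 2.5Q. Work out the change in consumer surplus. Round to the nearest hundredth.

-101.86

Initial equilibrium: Q_0 = 35.3333, P_0 = 170.3333; CS_0 = (1/2)(35.3333)(17.6667) = 312.1111, PS_0 = (1/2)(35.3333)(88.3333) = 1560.5556.
New equilibrium: 188 - 0.5Q = 101 + 2.5Q gives Q_1 = 29, P_1 = 173.5; CS_1 = 210.25, PS_1 = 1051.25.
Change in consumer surplus = 210.25 - 312.1111 = -101.8611.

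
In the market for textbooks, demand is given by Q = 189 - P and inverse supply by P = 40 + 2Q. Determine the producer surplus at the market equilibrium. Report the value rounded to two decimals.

Rewriting demand in inverse form: P = 189 - Q.
Set 189 - Q = 40 + 2Q, which gives 149 = 3Q, so Q* = 49.6667 and P* = 189 - (49.6667) = 139.3333.
Producer surplus is the triangle above supply below P*: (1/2)(49.6667)(139.3333 - 40) = (1/2)(49.6667)(99.3333) = 2466.7778.

2466.78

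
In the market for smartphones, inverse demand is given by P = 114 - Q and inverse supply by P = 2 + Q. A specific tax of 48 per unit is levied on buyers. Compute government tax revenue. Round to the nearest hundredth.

Pre-tax equilibrium: 114 - Q = 2 + Q gives Q* = 56, P* = 58.
A tax on buyers shifts demand down by 48: (114 - 48) - Q = 2 + Q, so Q_t = 32. Buyers pay P_b = 82; sellers receive P_s = P_b - 48 = 34.
Tax revenue = t x Q_t = 48 x 32 = 1536.

1536.00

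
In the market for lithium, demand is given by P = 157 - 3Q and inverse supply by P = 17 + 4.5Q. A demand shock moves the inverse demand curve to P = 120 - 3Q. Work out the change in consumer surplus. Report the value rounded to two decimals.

-239.76

Initial equilibrium: Q_0 = 18.6667, P_0 = 101; CS_0 = (1/2)(18.6667)(56) = 522.6667, PS_0 = (1/2)(18.6667)(84) = 784.
New equilibrium: 120 - 3Q = 17 + 4.5Q gives Q_1 = 13.7333, P_1 = 78.8; CS_1 = 282.9067, PS_1 = 424.36.
Change in consumer surplus = 282.9067 - 522.6667 = -239.76.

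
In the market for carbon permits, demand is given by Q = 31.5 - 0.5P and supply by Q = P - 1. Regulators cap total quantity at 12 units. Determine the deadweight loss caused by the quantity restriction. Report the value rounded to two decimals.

Rewriting demand in inverse form: P = 63 - 2Q.
Rewriting supply in inverse form: P = 1 + Q.
Unrestricted equilibrium: Q* = (63 - 1)/(2 + 1) = 20.6667.
At Q = 12 the demand price is 63 - 2(12) = 39 and the supply price is 1 + (12) = 13.
Deadweight loss is the triangle between the curves from 12 to 20.6667: (1/2)(39 - 13)(20.6667 - 12) = 112.6667.

112.67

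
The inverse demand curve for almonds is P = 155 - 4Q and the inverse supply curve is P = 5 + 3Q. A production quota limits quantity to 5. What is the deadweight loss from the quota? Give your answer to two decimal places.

944.64

Unrestricted equilibrium: Q* = (155 - 5)/(4 + 3) = 21.4286.
At Q = 5 the demand price is 155 - 4(5) = 135 and the supply price is 5 + 3(5) = 20.
DWL = (1/2)(gap between curves at 5) x (Q* - 5) = (1/2)(115)(16.4286) = 944.6429.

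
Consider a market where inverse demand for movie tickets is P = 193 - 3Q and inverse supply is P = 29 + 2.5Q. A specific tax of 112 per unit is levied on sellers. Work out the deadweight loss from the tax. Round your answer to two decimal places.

1140.36

Pre-tax equilibrium: 193 - 3Q = 29 + 2.5Q gives Q* = 29.8182, P* = 103.5455.
A tax on sellers shifts supply up by 112: 193 - 3Q = 29 + 2.5Q + 112, so Q_t = 9.4545. Buyers pay P_b = 164.6364; sellers receive P_s = P_b - 112 = 52.6364.
Deadweight loss is the triangle between the curves from Q_t to Q*: (1/2)(29.8182 - 9.4545)(112) = 1140.3636.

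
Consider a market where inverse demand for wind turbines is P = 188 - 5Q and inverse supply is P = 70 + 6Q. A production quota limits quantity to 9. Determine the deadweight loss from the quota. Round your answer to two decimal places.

16.41

Unrestricted equilibrium: Q* = (188 - 70)/(5 + 6) = 10.7273.
At Q = 9 the demand price is 188 - 5(9) = 143 and the supply price is 70 + 6(9) = 124.
DWL = (1/2)(gap between curves at 9) x (Q* - 9) = (1/2)(19)(1.7273) = 16.4091.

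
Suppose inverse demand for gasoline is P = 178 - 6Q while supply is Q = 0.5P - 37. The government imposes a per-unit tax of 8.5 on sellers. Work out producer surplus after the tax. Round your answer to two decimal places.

Rewriting supply in inverse form: P = 74 + 2Q.
Without the tax, 178 - 6Q = 74 + 2Q so Q* = 13 and P* = 100.
A tax on sellers shifts supply up by 8.5: 178 - 6Q = 74 + 2Q + 8.5, so Q_t = 11.9375. Buyers pay P_b = 106.375; sellers receive P_s = P_b - 8.5 = 97.875.
PS = (1/2)(Q_t)(P_s - 74) = (1/2)(11.9375)(23.875) = 142.5039.

142.50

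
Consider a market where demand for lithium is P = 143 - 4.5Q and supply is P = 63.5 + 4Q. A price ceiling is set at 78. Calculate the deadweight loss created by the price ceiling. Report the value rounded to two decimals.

139.44

Without the control, 143 - 4.5Q = 63.5 + 4Q so Q* = 9.3529 and P* = 100.9118.
At P = 78, sellers supply (78 - 63.5)/4 = 3.625 while buyers want more, so the quantity traded is 3.625 at price 78.
The lost-trades triangle has base Q* - 3.625 = 5.7279 and height equal to the gap between the curves at Q = 3.625, which is 126.6875 - 78 = 48.6875. DWL = (1/2)(5.7279)(48.6875) = 139.4396.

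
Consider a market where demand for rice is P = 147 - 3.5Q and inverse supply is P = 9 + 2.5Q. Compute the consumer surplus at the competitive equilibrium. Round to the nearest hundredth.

925.75

Setting demand equal to supply, 138 = 6Q, so Q* = 23 and P* = 66.5.
CS is the area between the demand curve and P* from 0 to Q*: (1/2)(23)(80.5) = 925.75.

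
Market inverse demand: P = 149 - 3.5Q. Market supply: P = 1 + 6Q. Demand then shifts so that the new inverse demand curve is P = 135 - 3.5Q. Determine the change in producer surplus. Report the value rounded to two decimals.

-131.24

Initial equilibrium: Q_0 = 15.5789, P_0 = 94.4737; CS_0 = (1/2)(15.5789)(54.5263) = 424.7313, PS_0 = (1/2)(15.5789)(93.4737) = 728.1108.
New equilibrium: 135 - 3.5Q = 1 + 6Q gives Q_1 = 14.1053, P_1 = 85.6316; CS_1 = 348.1773, PS_1 = 596.8753.
Change in producer surplus = 596.8753 - 728.1108 = -131.2355.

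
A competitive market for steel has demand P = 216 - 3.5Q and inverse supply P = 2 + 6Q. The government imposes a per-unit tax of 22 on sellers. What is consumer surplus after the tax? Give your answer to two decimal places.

714.81

Pre-tax equilibrium: 216 - 3.5Q = 2 + 6Q gives Q* = 22.5263, P* = 137.1579.
With the tax, sellers need 22 more per unit: 216 - 3.5Q = 2 + 6Q + 22, so Q_t = 20.2105. Buyers pay P_b = 145.2632; sellers receive P_s = P_b - 22 = 123.2632.
CS = (1/2)(Q_t)(216 - P_b) = (1/2)(20.2105)(70.7368) = 714.8144.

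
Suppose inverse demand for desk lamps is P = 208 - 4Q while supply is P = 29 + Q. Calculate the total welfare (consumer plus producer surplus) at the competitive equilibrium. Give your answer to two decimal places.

Set 208 - 4Q = 29 + Q, which gives 179 = 5Q, so Q* = 35.8 and P* = 208 - 4(35.8) = 64.8.
Total surplus is the full triangle between the curves from 0 to Q*: (1/2)(35.8)(208 - 29) = 3204.1.

3204.10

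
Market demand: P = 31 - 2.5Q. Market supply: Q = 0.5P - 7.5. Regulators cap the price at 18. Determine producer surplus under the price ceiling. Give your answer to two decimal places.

2.25

Rewriting supply in inverse form: P = 15 + 2Q.
Free-market equilibrium: 31 - 2.5Q = 15 + 2Q gives Q* = 3.5556, P* = 22.1111.
At P = 18, sellers supply (18 - 15)/2 = 1.5 while buyers want more, so the quantity traded is 1.5 at price 18.
PS is the triangle above supply below 18: (1/2)(1.5)(18 - 15) = 2.25.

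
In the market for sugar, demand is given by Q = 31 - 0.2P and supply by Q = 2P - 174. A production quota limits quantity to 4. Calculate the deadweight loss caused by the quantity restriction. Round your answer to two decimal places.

192.36

Rewriting demand in inverse form: P = 155 - 5Q.
Rewriting supply in inverse form: P = 87 + 0.5Q.
Without the quota, 155 - 5Q = 87 + 0.5Q gives Q* = 12.3636.
At Q = 4 the demand price is 155 - 5(4) = 135 and the supply price is 87 + 0.5(4) = 89.
Deadweight loss is the triangle between the curves from 4 to 12.3636: (1/2)(135 - 89)(12.3636 - 4) = 192.3636.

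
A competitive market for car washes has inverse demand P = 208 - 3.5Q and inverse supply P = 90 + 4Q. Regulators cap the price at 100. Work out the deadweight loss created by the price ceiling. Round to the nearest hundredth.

656.70

Without the control, 208 - 3.5Q = 90 + 4Q so Q* = 15.7333 and P* = 152.9333.
At the ceiling price 100, quantity supplied is (100 - 90)/4 = 2.5; supply is the short side, so Q = 2.5 trades at P = 100.
At Q = 2.5 the demand price is 199.25 and the supply price is 100. Deadweight loss is the triangle between the curves from 2.5 to 15.7333: (1/2)(199.25 - 100)(15.7333 - 2.5) = 656.7042.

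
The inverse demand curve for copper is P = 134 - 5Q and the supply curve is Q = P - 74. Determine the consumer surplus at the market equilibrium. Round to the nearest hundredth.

250.00

Rewriting supply in inverse form: P = 74 + Q.
Setting demand equal to supply, 60 = 6Q, so Q* = 10 and P* = 84.
CS is the area between the demand curve and P* from 0 to Q*: (1/2)(10)(50) = 250.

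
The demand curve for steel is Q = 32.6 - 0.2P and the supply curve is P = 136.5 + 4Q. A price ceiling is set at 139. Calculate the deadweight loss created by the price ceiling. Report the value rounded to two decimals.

Rewriting demand in inverse form: P = 163 - 5Q.
Without the control, 163 - 5Q = 136.5 + 4Q so Q* = 2.9444 and P* = 148.2778.
At the ceiling price 139, quantity supplied is (139 - 136.5)/4 = 0.625; supply is the short side, so Q = 0.625 trades at P = 139.
At Q = 0.625 the demand price is 159.875 and the supply price is 139. Deadweight loss is the triangle between the curves from 0.625 to 2.9444: (1/2)(159.875 - 139)(2.9444 - 0.625) = 24.2092.

24.21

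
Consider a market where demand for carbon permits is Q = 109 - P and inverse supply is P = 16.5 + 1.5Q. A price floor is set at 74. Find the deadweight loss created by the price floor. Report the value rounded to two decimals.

5.00

Rewriting demand in inverse form: P = 109 - Q.
Without the control, 109 - Q = 16.5 + 1.5Q so Q* = 37 and P* = 72.
At P = 74, buyers demand (109 - 74)/1 = 35 while sellers would supply more, so the quantity traded is 35 at price 74.
The lost-trades triangle has base Q* - 35 = 2 and height equal to the gap between the curves at Q = 35, which is 74 - 69 = 5. DWL = (1/2)(2)(5) = 5.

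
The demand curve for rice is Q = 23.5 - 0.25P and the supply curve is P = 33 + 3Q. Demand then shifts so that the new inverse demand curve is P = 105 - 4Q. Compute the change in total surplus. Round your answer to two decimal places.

Rewriting demand in inverse form: P = 94 - 4Q.
Initial equilibrium: Q_0 = 8.7143, P_0 = 59.1429; CS_0 = (1/2)(8.7143)(34.8571) = 151.8776, PS_0 = (1/2)(8.7143)(26.1429) = 113.9082.
New equilibrium: 105 - 4Q = 33 + 3Q gives Q_1 = 10.2857, P_1 = 63.8571; CS_1 = 211.5918, PS_1 = 158.6939.
Change in total surplus = (211.5918 + 158.6939) - (151.8776 + 113.9082) = 104.5.

104.50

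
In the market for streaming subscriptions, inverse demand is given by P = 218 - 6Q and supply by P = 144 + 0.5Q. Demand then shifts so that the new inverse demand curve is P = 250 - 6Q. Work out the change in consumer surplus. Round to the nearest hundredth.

Initial equilibrium: Q_0 = 11.3846, P_0 = 149.6923; CS_0 = (1/2)(11.3846)(68.3077) = 388.8284, PS_0 = (1/2)(11.3846)(5.6923) = 32.4024.
New equilibrium: 250 - 6Q = 144 + 0.5Q gives Q_1 = 16.3077, P_1 = 152.1538; CS_1 = 797.8225, PS_1 = 66.4852.
Change in consumer surplus = 797.8225 - 388.8284 = 408.9941.

408.99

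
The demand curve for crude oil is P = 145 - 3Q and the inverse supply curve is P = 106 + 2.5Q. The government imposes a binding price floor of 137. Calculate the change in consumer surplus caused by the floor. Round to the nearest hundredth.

-64.75

Without the control, 145 - 3Q = 106 + 2.5Q so Q* = 7.0909 and P* = 123.7273.
At the floor price 137, quantity demanded is (145 - 137)/3 = 2.6667; demand is the short side, so Q = 2.6667 trades at P = 137.
CS goes from (1/2)(7.0909)(21.2727) = 75.4215 to 10.6667 (computed as (145 - 137)(2.6667) - (1/2)(3)(2.6667)^2), a change of -64.7548.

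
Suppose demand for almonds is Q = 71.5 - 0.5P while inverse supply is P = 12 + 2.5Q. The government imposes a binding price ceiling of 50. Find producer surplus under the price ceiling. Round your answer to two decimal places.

288.80

Rewriting demand in inverse form: P = 143 - 2Q.
Free-market equilibrium: 143 - 2Q = 12 + 2.5Q gives Q* = 29.1111, P* = 84.7778.
At the ceiling price 50, quantity supplied is (50 - 12)/2.5 = 15.2; supply is the short side, so Q = 15.2 trades at P = 50.
PS is the triangle above supply below 50: (1/2)(15.2)(50 - 12) = 288.8.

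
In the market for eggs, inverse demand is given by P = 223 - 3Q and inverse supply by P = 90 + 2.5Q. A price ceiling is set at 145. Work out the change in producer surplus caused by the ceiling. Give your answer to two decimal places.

Free-market equilibrium: 223 - 3Q = 90 + 2.5Q gives Q* = 24.1818, P* = 150.4545.
At P = 145, sellers supply (145 - 90)/2.5 = 22 while buyers want more, so the quantity traded is 22 at price 145.
PS goes from (1/2)(24.1818)(60.4545) = 730.9504 to 605 (computed as (145 - 90)(22) - (1/2)(2.5)(22)^2), a change of -125.9504.

-125.95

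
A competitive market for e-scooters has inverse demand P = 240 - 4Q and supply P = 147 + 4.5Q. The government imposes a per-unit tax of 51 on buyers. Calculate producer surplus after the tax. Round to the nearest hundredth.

Pre-tax equilibrium: 240 - 4Q = 147 + 4.5Q gives Q* = 10.9412, P* = 196.2353.
With the tax, buyers' net willingness to pay falls by 51: (240 - 51) - 4Q = 147 + 4.5Q, so Q_t = 4.9412. Buyers pay P_b = 220.2353; sellers receive P_s = P_b - 51 = 169.2353.
PS = (1/2)(Q_t)(P_s - 147) = (1/2)(4.9412)(22.2353) = 54.9343.

54.93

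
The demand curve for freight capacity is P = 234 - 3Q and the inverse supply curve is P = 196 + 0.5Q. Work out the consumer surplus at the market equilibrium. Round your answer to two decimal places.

Set 234 - 3Q = 196 + 0.5Q, which gives 38 = 3.5Q, so Q* = 10.8571 and P* = 234 - 3(10.8571) = 201.4286.
The demand choke price is 234, so CS = (1/2)(Q*)(234 - P*) = (1/2)(10.8571)(32.5714) = 176.8163.

176.82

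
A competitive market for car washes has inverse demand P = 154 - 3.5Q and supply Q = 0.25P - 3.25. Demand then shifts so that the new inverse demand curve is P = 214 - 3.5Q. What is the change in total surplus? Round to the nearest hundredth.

Rewriting supply in inverse form: P = 13 + 4Q.
Initial equilibrium: Q_0 = 18.8, P_0 = 88.2; CS_0 = (1/2)(18.8)(65.8) = 618.52, PS_0 = (1/2)(18.8)(75.2) = 706.88.
New equilibrium: 214 - 3.5Q = 13 + 4Q gives Q_1 = 26.8, P_1 = 120.2; CS_1 = 1256.92, PS_1 = 1436.48.
Change in total surplus = (1256.92 + 1436.48) - (618.52 + 706.88) = 1368.

1368.00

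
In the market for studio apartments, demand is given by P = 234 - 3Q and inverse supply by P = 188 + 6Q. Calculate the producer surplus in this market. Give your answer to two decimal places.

78.37

Set 234 - 3Q = 188 + 6Q, which gives 46 = 9Q, so Q* = 5.1111 and P* = 234 - 3(5.1111) = 218.6667.
Producer surplus is the triangle above supply below P*: (1/2)(5.1111)(218.6667 - 188) = (1/2)(5.1111)(30.6667) = 78.3704.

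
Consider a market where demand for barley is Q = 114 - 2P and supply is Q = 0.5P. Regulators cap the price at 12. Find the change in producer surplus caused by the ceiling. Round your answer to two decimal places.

-483.84

Rewriting demand in inverse form: P = 57 - 0.5Q.
Rewriting supply in inverse form: P = 2Q.
Free-market equilibrium: 57 - 0.5Q = 2Q gives Q* = 22.8, P* = 45.6.
At the ceiling price 12, quantity supplied is (12 - 0)/2 = 6; supply is the short side, so Q = 6 trades at P = 12.
PS goes from (1/2)(22.8)(45.6) = 519.84 to 36 (computed as (12 - 0)(6) - (1/2)(2)(6)^2), a change of -483.84.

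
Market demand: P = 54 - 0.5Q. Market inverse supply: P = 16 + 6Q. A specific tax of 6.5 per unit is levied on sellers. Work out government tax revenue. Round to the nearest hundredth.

Pre-tax equilibrium: 54 - 0.5Q = 16 + 6Q gives Q* = 5.8462, P* = 51.0769.
With the tax, sellers need 6.5 more per unit: 54 - 0.5Q = 16 + 6Q + 6.5, so Q_t = 4.8462. Buyers pay P_b = 51.5769; sellers receive P_s = P_b - 6.5 = 45.0769.
Tax revenue = t x Q_t = 6.5 x 4.8462 = 31.5.

31.50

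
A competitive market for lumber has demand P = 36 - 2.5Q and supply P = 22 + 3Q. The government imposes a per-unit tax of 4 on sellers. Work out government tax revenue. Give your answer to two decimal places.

Pre-tax equilibrium: 36 - 2.5Q = 22 + 3Q gives Q* = 2.5455, P* = 29.6364.
With the tax, sellers need 4 more per unit: 36 - 2.5Q = 22 + 3Q + 4, so Q_t = 1.8182. Buyers pay P_b = 31.4545; sellers receive P_s = P_b - 4 = 27.4545.
Tax revenue = t x Q_t = 4 x 1.8182 = 7.2727.

7.27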